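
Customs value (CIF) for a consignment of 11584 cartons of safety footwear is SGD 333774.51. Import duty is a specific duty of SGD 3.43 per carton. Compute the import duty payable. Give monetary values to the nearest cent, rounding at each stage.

Import duty: SGD 39733.12

Import duty = 11584 × 3.43 = 39733.12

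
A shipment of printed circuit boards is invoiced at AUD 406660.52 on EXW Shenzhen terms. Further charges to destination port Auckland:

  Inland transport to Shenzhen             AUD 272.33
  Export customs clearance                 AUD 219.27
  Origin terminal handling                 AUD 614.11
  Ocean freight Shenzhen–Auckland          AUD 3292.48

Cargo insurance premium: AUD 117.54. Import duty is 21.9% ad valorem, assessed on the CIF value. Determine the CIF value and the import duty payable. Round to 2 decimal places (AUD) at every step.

CIF value: AUD 411176.25; import duty: AUD 90047.60

CIF = EXW price + pre-shipment costs + freight + insurance
CIF = 406660.52 + 272.33 + 219.27 + 614.11 + 3292.48 + 117.54 = 411176.25
Import duty = 411176.25 × 21.9% = 90047.60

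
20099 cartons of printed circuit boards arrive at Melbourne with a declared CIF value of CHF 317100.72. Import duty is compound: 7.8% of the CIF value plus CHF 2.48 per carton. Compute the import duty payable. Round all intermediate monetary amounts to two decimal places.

Ad valorem component: 317100.72 × 7.8% = 24733.86
Specific component: 20099 × 2.48 = 49845.52
Import duty = 24733.86 + 49845.52 = 74579.38

Import duty: CHF 74579.38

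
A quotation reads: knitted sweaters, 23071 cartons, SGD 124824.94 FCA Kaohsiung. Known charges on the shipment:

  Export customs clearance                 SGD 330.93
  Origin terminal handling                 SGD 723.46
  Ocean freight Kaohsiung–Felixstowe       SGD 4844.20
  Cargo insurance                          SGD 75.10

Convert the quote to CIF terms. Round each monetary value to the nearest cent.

Not relevant to the conversion: export clearance — on the seller under both FCA and CIF; already in the FCA price and stays in the CIF price.
From FCA to CIF, the seller additionally bears: origin terminal, freight, insurance.
CIF price = 124824.94 + 723.46 + 4844.20 + 75.10 = 130467.70

CIF price: SGD 130467.70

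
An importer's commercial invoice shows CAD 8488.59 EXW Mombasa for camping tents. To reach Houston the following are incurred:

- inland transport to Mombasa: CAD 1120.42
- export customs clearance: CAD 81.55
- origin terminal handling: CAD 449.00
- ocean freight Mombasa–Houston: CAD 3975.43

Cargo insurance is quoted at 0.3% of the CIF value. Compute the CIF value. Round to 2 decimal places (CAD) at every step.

CIF value: CAD 14157.46

Let C be the CIF value. C = EXW price + pre-shipment costs + freight + 0.3% × C
C − 0.3% × C = 8488.59 + 1120.42 + 81.55 + 449.00 + 3975.43
0.997 × C = 14114.99
C = 14114.99 / 0.997 = 14157.46
Insurance premium = 0.3% × 14157.46 = 42.47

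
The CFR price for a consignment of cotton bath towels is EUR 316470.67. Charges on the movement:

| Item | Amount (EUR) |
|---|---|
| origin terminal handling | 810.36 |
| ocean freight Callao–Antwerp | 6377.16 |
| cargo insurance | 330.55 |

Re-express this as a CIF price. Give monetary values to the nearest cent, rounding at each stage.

CIF price: EUR 316801.22

Not relevant to the conversion: freight, origin terminal — on the seller under both CFR and CIF; already in the CFR price and stays in the CIF price.
From CFR to CIF, the seller additionally bears: insurance.
CIF price = 316470.67 + 330.55 = 316801.22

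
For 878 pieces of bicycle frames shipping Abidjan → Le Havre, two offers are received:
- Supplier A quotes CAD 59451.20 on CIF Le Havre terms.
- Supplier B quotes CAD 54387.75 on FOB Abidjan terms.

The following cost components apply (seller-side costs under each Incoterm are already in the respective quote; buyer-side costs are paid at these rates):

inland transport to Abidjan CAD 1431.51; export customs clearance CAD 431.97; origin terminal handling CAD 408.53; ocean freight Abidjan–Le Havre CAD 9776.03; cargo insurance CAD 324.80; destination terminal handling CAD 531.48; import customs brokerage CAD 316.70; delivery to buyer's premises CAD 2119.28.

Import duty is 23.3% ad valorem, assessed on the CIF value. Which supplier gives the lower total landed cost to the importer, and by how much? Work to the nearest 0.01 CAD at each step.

Supplier A is cheaper by CAD 6211.09

Supplier A (CIF):
The CIF price already equals the CIF value: 59451.20
Import duty = 59451.20 × 23.3% = 13852.13
Buyer bears (A): 531.48 + 316.70 + 2119.28 = 2967.46
Landed cost (A) = invoice 59451.20 + 2967.46 + duty 13852.13 = 76270.79
Supplier B (FOB):
CIF value = FOB price + freight + insurance = 54387.75 + 9776.03 + 324.80 = 64488.58
Import duty = 64488.58 × 23.3% = 15025.84
Buyer bears (B): 9776.03 + 324.80 + 531.48 + 316.70 + 2119.28 = 13068.29
Landed cost (B) = invoice 54387.75 + 13068.29 + duty 15025.84 = 82481.88
Difference = |76270.79 − 82481.88| = 6211.09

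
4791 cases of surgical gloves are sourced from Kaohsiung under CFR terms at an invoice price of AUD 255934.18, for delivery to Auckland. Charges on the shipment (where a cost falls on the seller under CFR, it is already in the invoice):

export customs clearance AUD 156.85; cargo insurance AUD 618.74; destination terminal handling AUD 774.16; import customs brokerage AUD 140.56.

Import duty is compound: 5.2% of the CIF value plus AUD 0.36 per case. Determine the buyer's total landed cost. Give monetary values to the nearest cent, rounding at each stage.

CFR: the seller pays costs through ocean freight to the destination port, but not insurance.
Already in the invoice (seller's account under CFR): export clearance — exclude.
CIF value = CFR price + insurance = 255934.18 + 618.74 = 256552.92
Ad valorem component: 256552.92 × 5.2% = 13340.75
Specific component: 4791 × 0.36 = 1724.76
Import duty = 13340.75 + 1724.76 = 15065.51
Buyer bears: insurance 618.74 + destination terminal 774.16 + brokerage 140.56 + duty 15065.51 = 16598.97
Landed cost = invoice 255934.18 + 16598.97 = 272533.15

Total landed cost: AUD 272533.15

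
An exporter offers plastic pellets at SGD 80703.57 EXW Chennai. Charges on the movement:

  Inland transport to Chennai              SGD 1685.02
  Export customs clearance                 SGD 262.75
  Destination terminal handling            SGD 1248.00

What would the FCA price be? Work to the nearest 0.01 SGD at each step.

FCA price: SGD 82651.34

Not relevant to the conversion: destination terminal — on the buyer under both terms; not part of either seller's price.
From EXW to FCA, the seller additionally bears: inland to port, export clearance.
FCA price = 80703.57 + 1685.02 + 262.75 = 82651.34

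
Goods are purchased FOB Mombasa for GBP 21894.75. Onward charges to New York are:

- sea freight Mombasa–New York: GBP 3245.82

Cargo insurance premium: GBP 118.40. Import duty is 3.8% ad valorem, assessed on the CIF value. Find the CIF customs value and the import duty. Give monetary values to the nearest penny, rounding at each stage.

CIF value: GBP 25258.97; import duty: GBP 959.84

CIF = FOB price + freight + insurance
CIF = 21894.75 + 3245.82 + 118.40 = 25258.97
Import duty = 25258.97 × 3.8% = 959.84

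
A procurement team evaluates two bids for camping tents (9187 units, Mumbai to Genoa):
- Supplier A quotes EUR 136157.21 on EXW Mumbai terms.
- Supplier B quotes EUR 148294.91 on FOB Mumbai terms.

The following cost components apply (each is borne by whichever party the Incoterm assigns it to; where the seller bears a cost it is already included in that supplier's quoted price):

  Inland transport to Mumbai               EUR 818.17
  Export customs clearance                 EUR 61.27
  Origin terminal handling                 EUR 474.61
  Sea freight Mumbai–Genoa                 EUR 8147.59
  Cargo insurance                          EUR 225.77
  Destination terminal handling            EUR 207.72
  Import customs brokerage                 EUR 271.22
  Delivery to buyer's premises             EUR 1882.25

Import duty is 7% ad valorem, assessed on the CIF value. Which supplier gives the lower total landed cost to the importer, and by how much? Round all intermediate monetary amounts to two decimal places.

Supplier A is cheaper by EUR 11538.51

Supplier A (EXW):
CIF value = EXW price + inland to port + export clearance + origin terminal + freight + insurance = 136157.21 + 818.17 + 61.27 + 474.61 + 8147.59 + 225.77 = 145884.62
Import duty = 145884.62 × 7% = 10211.92
Buyer bears (A): 818.17 + 61.27 + 474.61 + 8147.59 + 225.77 + 207.72 + 271.22 + 1882.25 = 12088.60
Landed cost (A) = invoice 136157.21 + 12088.60 + duty 10211.92 = 158457.73
Supplier B (FOB):
CIF value = FOB price + freight + insurance = 148294.91 + 8147.59 + 225.77 = 156668.27
Import duty = 156668.27 × 7% = 10966.78
Buyer bears (B): 8147.59 + 225.77 + 207.72 + 271.22 + 1882.25 = 10734.55
Landed cost (B) = invoice 148294.91 + 10734.55 + duty 10966.78 = 169996.24
Difference = |158457.73 − 169996.24| = 11538.51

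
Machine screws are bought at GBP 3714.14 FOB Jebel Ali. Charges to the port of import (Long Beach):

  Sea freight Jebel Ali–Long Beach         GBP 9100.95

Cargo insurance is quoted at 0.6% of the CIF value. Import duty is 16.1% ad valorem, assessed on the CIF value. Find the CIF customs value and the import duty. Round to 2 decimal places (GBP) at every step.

CIF value: GBP 12892.44; import duty: GBP 2075.68

Let C be the CIF value. C = FOB price + freight + 0.6% × C
C − 0.6% × C = 3714.14 + 9100.95
0.994 × C = 12815.09
C = 12815.09 / 0.994 = 12892.44
Insurance premium = 0.6% × 12892.44 = 77.35
Import duty = 12892.44 × 16.1% = 2075.68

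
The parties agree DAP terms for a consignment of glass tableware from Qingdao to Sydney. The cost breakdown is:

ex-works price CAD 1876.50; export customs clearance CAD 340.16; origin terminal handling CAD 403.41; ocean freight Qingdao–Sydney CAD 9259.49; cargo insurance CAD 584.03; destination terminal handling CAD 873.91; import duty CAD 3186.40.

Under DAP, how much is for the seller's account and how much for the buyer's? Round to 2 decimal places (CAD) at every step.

DAP: the seller bears all costs to the named destination except import duty and clearance.
Seller's account: goods 1876.50 + export clearance 340.16 + origin terminal 403.41 + freight 9259.49 + insurance 584.03 + destination terminal 873.91 = 13337.50
Buyer's account: duty 3186.40 = 3186.40

Seller: CAD 13337.50; buyer: CAD 3186.40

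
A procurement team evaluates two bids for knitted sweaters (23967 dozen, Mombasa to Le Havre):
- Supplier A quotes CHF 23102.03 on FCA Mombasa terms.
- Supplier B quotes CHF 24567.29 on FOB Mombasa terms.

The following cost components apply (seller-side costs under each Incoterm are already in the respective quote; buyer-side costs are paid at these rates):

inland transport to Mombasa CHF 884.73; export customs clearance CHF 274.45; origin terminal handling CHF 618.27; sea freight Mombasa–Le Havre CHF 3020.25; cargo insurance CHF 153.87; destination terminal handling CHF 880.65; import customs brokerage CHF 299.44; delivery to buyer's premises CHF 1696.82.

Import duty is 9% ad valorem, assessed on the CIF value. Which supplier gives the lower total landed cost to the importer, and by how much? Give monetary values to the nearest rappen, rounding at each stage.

Supplier A (FCA):
CIF value = FCA price + origin terminal + freight + insurance = 23102.03 + 618.27 + 3020.25 + 153.87 = 26894.42
Import duty = 26894.42 × 9% = 2420.50
Buyer bears (A): 618.27 + 3020.25 + 153.87 + 880.65 + 299.44 + 1696.82 = 6669.30
Landed cost (A) = invoice 23102.03 + 6669.30 + duty 2420.50 = 32191.83
Supplier B (FOB):
CIF value = FOB price + freight + insurance = 24567.29 + 3020.25 + 153.87 = 27741.41
Import duty = 27741.41 × 9% = 2496.73
Buyer bears (B): 3020.25 + 153.87 + 880.65 + 299.44 + 1696.82 = 6051.03
Landed cost (B) = invoice 24567.29 + 6051.03 + duty 2496.73 = 33115.05
Difference = |32191.83 − 33115.05| = 923.22

Supplier A is cheaper by CHF 923.22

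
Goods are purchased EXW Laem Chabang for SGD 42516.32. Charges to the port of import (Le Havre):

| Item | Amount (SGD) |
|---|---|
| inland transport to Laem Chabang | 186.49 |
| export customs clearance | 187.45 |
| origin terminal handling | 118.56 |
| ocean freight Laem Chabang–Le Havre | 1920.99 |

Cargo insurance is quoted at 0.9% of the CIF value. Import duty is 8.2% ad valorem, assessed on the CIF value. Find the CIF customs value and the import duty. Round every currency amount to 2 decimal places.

CIF value: SGD 45337.85; import duty: SGD 3717.70

Let C be the CIF value. C = EXW price + pre-shipment costs + freight + 0.9% × C
C − 0.9% × C = 42516.32 + 186.49 + 187.45 + 118.56 + 1920.99
0.991 × C = 44929.81
C = 44929.81 / 0.991 = 45337.85
Insurance premium = 0.9% × 45337.85 = 408.04
Import duty = 45337.85 × 8.2% = 3717.70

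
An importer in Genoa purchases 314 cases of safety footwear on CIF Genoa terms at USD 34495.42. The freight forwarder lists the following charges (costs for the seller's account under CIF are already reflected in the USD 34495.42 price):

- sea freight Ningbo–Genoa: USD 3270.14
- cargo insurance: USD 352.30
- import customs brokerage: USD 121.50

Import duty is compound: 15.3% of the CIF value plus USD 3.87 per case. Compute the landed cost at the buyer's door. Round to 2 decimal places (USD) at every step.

CIF: the seller pays costs through ocean freight and marine insurance to the destination port.
Already in the invoice (seller's account under CIF): freight, insurance — exclude.
The CIF price already equals the CIF value: 34495.42
Ad valorem component: 34495.42 × 15.3% = 5277.80
Specific component: 314 × 3.87 = 1215.18
Import duty = 5277.80 + 1215.18 = 6492.98
Buyer bears: brokerage 121.50 + duty 6492.98 = 6614.48
Landed cost = invoice 34495.42 + 6614.48 = 41109.90

Total landed cost: USD 41109.90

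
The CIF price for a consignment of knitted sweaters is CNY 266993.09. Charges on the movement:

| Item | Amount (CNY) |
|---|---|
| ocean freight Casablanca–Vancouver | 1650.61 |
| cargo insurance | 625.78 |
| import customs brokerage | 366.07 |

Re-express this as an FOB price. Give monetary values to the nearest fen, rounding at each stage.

Not relevant to the conversion: brokerage — on the buyer under both terms; not part of either seller's price.
From CIF to FOB, the seller no longer bears: freight, insurance.
FOB price = 266993.09 − 1650.61 − 625.78 = 264716.70

FOB price: CNY 264716.70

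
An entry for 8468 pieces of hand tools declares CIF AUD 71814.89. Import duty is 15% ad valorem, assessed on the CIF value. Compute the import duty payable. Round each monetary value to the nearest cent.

Import duty: AUD 10772.23

Import duty = 71814.89 × 15% = 10772.23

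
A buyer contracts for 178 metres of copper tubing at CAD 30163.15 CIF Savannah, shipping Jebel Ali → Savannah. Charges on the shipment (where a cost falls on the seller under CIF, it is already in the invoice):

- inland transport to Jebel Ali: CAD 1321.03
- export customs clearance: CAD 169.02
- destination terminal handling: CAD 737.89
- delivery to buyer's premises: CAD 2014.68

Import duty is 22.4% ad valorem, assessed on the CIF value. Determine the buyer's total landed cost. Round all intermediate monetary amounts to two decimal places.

Total landed cost: CAD 39672.27

CIF: the seller pays costs through ocean freight and marine insurance to the destination port.
Already in the invoice (seller's account under CIF): inland to port, export clearance — exclude.
The CIF price already equals the CIF value: 30163.15
Import duty = 30163.15 × 22.4% = 6756.55
Buyer bears: destination terminal 737.89 + delivery 2014.68 + duty 6756.55 = 9509.12
Landed cost = invoice 30163.15 + 9509.12 = 39672.27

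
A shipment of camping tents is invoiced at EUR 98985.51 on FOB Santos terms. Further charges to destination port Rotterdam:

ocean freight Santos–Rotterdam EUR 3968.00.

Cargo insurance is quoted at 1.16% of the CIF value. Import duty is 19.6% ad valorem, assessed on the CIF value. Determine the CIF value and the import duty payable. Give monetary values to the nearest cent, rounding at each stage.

CIF value: EUR 104161.79; import duty: EUR 20415.71

Let C be the CIF value. C = FOB price + freight + 1.16% × C
C − 1.16% × C = 98985.51 + 3968.00
0.9884 × C = 102953.51
C = 102953.51 / 0.9884 = 104161.79
Insurance premium = 1.16% × 104161.79 = 1208.28
Import duty = 104161.79 × 19.6% = 20415.71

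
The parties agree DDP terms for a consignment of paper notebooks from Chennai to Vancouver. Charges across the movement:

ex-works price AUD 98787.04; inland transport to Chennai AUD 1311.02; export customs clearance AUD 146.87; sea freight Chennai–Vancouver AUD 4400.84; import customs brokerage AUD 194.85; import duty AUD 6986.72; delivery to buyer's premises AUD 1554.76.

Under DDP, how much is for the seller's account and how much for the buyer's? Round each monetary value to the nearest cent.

Seller: AUD 113382.10; buyer: AUD 0.00

DDP: the seller bears all costs including import duty.
Seller's account: goods 98787.04 + inland to port 1311.02 + export clearance 146.87 + freight 4400.84 + brokerage 194.85 + duty 6986.72 + delivery 1554.76 = 113382.10
Buyer's account: 0.00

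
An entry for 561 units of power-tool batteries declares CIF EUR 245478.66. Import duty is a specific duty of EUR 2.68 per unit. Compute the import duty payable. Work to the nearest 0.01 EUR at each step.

Import duty = 561 × 2.68 = 1503.48

Import duty: EUR 1503.48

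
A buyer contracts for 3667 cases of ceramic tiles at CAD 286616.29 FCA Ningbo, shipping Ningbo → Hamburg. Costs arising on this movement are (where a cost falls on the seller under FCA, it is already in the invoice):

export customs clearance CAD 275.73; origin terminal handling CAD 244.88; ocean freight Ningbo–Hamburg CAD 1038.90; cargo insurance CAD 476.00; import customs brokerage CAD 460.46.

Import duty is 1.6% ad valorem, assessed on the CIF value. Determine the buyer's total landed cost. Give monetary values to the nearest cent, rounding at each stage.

Total landed cost: CAD 293450.55

FCA: the seller delivers export-cleared goods to the carrier; the buyer bears costs from that point.
Already in the invoice (seller's account under FCA): export clearance — exclude.
CIF value = FCA price + origin terminal + freight + insurance = 286616.29 + 244.88 + 1038.90 + 476.00 = 288376.07
Import duty = 288376.07 × 1.6% = 4614.02
Buyer bears: origin terminal 244.88 + freight 1038.90 + insurance 476.00 + brokerage 460.46 + duty 4614.02 = 6834.26
Landed cost = invoice 286616.29 + 6834.26 = 293450.55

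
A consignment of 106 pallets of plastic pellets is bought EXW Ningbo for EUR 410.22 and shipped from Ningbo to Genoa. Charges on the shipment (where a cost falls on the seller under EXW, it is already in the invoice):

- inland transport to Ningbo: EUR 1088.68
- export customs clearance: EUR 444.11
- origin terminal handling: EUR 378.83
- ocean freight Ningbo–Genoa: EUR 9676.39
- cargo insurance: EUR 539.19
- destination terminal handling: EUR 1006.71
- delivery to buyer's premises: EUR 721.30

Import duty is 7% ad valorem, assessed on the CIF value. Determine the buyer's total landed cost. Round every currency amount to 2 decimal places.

Total landed cost: EUR 15143.05

EXW: the seller makes goods available at their premises; the buyer bears all onward costs.
CIF value = EXW price + inland to port + export clearance + origin terminal + freight + insurance = 410.22 + 1088.68 + 444.11 + 378.83 + 9676.39 + 539.19 = 12537.42
Import duty = 12537.42 × 7% = 877.62
Buyer bears: inland to port 1088.68 + export clearance 444.11 + origin terminal 378.83 + freight 9676.39 + insurance 539.19 + destination terminal 1006.71 + delivery 721.30 + duty 877.62 = 14732.83
Landed cost = invoice 410.22 + 14732.83 = 15143.05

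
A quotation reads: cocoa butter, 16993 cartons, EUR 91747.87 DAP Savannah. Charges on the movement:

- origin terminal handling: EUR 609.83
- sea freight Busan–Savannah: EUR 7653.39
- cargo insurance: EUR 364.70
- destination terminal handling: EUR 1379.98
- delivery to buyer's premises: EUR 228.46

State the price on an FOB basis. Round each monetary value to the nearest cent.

FOB price: EUR 82121.34

Not relevant to the conversion: origin terminal — on the seller under both DAP and FOB; already in the DAP price and stays in the FOB price.
From DAP to FOB, the seller no longer bears: freight, insurance, destination terminal, delivery.
FOB price = 91747.87 − 7653.39 − 364.70 − 1379.98 − 228.46 = 82121.34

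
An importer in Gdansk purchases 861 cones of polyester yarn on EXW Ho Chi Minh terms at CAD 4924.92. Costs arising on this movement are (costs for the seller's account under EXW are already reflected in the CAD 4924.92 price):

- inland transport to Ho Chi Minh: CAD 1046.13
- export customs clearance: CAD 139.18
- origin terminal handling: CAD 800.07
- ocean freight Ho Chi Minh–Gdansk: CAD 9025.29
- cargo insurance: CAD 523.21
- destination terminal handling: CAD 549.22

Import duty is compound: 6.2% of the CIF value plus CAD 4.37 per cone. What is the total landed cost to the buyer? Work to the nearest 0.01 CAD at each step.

Total landed cost: CAD 21791.04

EXW: the seller makes goods available at their premises; the buyer bears all onward costs.
CIF value = EXW price + inland to port + export clearance + origin terminal + freight + insurance = 4924.92 + 1046.13 + 139.18 + 800.07 + 9025.29 + 523.21 = 16458.80
Ad valorem component: 16458.80 × 6.2% = 1020.45
Specific component: 861 × 4.37 = 3762.57
Import duty = 1020.45 + 3762.57 = 4783.02
Buyer bears: inland to port 1046.13 + export clearance 139.18 + origin terminal 800.07 + freight 9025.29 + insurance 523.21 + destination terminal 549.22 + duty 4783.02 = 16866.12
Landed cost = invoice 4924.92 + 16866.12 = 21791.04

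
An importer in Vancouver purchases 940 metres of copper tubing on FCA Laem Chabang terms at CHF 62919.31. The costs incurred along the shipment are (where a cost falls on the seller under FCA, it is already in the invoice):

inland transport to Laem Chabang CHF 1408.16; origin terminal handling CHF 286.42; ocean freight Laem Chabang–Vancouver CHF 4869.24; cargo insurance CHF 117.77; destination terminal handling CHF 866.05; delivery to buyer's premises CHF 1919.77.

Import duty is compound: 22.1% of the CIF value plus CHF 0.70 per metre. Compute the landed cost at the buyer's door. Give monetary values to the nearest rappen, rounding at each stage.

Total landed cost: CHF 86707.16

FCA: the seller delivers export-cleared goods to the carrier; the buyer bears costs from that point.
Already in the invoice (seller's account under FCA): inland to port — exclude.
CIF value = FCA price + origin terminal + freight + insurance = 62919.31 + 286.42 + 4869.24 + 117.77 = 68192.74
Ad valorem component: 68192.74 × 22.1% = 15070.60
Specific component: 940 × 0.70 = 658.00
Import duty = 15070.60 + 658.00 = 15728.60
Buyer bears: origin terminal 286.42 + freight 4869.24 + insurance 117.77 + destination terminal 866.05 + delivery 1919.77 + duty 15728.60 = 23787.85
Landed cost = invoice 62919.31 + 23787.85 = 86707.16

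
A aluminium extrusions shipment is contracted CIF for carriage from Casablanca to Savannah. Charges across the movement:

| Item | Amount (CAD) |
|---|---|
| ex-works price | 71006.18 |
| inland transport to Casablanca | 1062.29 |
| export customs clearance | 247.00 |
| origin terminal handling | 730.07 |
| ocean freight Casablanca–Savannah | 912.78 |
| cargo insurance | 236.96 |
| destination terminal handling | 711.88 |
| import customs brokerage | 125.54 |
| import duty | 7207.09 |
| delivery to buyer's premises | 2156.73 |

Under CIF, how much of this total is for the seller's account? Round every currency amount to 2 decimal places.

Seller's account: CAD 74195.28

CIF: the seller pays costs through ocean freight and marine insurance to the destination port.
Seller's account: goods 71006.18 + inland to port 1062.29 + export clearance 247.00 + origin terminal 730.07 + freight 912.78 + insurance 236.96 = 74195.28
Buyer's account: destination terminal 711.88 + brokerage 125.54 + duty 7207.09 + delivery 2156.73 = 10201.24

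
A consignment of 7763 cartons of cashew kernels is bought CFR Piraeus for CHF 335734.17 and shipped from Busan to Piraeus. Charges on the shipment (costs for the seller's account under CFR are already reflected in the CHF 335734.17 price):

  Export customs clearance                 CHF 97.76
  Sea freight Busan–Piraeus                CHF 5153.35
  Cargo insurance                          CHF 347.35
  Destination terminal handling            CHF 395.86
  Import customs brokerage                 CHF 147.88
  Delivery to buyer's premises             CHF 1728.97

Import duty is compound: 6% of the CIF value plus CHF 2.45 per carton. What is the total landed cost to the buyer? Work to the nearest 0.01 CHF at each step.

CFR: the seller pays costs through ocean freight to the destination port, but not insurance.
Already in the invoice (seller's account under CFR): export clearance, freight — exclude.
CIF value = CFR price + insurance = 335734.17 + 347.35 = 336081.52
Ad valorem component: 336081.52 × 6% = 20164.89
Specific component: 7763 × 2.45 = 19019.35
Import duty = 20164.89 + 19019.35 = 39184.24
Buyer bears: insurance 347.35 + destination terminal 395.86 + brokerage 147.88 + delivery 1728.97 + duty 39184.24 = 41804.30
Landed cost = invoice 335734.17 + 41804.30 = 377538.47

Total landed cost: CHF 377538.47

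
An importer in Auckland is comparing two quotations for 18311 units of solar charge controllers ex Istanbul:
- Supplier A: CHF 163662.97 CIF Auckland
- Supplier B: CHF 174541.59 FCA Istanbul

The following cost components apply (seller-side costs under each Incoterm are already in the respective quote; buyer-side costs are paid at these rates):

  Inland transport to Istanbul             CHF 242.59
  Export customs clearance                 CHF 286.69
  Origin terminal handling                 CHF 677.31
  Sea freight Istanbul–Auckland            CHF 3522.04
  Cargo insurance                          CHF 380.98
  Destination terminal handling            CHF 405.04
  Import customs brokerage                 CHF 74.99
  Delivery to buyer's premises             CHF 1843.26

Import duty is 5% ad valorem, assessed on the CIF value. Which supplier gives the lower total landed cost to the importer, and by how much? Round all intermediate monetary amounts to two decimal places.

Supplier A (CIF):
The CIF price already equals the CIF value: 163662.97
Import duty = 163662.97 × 5% = 8183.15
Buyer bears (A): 405.04 + 74.99 + 1843.26 = 2323.29
Landed cost (A) = invoice 163662.97 + 2323.29 + duty 8183.15 = 174169.41
Supplier B (FCA):
CIF value = FCA price + origin terminal + freight + insurance = 174541.59 + 677.31 + 3522.04 + 380.98 = 179121.92
Import duty = 179121.92 × 5% = 8956.10
Buyer bears (B): 677.31 + 3522.04 + 380.98 + 405.04 + 74.99 + 1843.26 = 6903.62
Landed cost (B) = invoice 174541.59 + 6903.62 + duty 8956.10 = 190401.31
Difference = |174169.41 − 190401.31| = 16231.90

Supplier A is cheaper by CHF 16231.90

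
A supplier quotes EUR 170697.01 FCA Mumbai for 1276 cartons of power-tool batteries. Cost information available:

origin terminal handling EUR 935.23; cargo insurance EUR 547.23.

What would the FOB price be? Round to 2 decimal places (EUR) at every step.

Not relevant to the conversion: insurance — on the buyer under both terms; not part of either seller's price.
From FCA to FOB, the seller additionally bears: origin terminal.
FOB price = 170697.01 + 935.23 = 171632.24

FOB price: EUR 171632.24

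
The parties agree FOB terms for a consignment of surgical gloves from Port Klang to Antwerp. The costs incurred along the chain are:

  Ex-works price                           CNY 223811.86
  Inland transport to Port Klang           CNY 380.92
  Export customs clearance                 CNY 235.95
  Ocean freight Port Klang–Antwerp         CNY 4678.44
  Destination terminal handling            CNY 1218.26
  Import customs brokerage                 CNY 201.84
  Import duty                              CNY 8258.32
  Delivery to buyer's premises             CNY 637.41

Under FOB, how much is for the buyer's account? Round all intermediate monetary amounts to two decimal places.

Buyer's account: CNY 14994.27

FOB: the seller bears costs until goods are on board at the origin port; the buyer bears freight, insurance and all costs thereafter.
Seller's account: goods 223811.86 + inland to port 380.92 + export clearance 235.95 = 224428.73
Buyer's account: freight 4678.44 + destination terminal 1218.26 + brokerage 201.84 + duty 8258.32 + delivery 637.41 = 14994.27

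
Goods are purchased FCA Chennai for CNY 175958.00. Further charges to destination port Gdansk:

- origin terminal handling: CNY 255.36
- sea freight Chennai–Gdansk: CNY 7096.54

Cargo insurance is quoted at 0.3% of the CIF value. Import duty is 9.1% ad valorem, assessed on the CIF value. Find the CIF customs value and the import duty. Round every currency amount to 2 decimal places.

CIF value: CNY 183861.48; import duty: CNY 16731.39

Let C be the CIF value. C = FCA price + pre-shipment costs + freight + 0.3% × C
C − 0.3% × C = 175958.00 + 255.36 + 7096.54
0.997 × C = 183309.90
C = 183309.90 / 0.997 = 183861.48
Insurance premium = 0.3% × 183861.48 = 551.58
Import duty = 183861.48 × 9.1% = 16731.39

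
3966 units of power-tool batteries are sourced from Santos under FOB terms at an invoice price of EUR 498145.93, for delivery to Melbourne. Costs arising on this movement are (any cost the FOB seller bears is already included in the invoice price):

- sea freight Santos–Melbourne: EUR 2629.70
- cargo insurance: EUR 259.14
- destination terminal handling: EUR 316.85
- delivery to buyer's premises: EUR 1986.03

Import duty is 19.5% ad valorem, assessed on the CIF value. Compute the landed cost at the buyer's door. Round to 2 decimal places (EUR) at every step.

Total landed cost: EUR 601039.43

FOB: the seller bears costs until goods are on board at the origin port; the buyer bears freight, insurance and all costs thereafter.
CIF value = FOB price + freight + insurance = 498145.93 + 2629.70 + 259.14 = 501034.77
Import duty = 501034.77 × 19.5% = 97701.78
Buyer bears: freight 2629.70 + insurance 259.14 + destination terminal 316.85 + delivery 1986.03 + duty 97701.78 = 102893.50
Landed cost = invoice 498145.93 + 102893.50 = 601039.43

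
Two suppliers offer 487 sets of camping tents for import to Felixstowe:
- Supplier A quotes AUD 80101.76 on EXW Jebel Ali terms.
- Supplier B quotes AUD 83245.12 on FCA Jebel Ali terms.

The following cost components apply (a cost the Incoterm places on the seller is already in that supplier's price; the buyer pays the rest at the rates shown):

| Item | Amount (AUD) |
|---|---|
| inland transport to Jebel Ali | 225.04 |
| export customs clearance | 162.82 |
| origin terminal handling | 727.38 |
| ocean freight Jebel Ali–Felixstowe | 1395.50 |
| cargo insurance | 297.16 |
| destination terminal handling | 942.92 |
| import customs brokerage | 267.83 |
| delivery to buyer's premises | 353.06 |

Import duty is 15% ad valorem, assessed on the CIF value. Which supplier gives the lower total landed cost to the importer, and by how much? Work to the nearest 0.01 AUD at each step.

Supplier A (EXW):
CIF value = EXW price + inland to port + export clearance + origin terminal + freight + insurance = 80101.76 + 225.04 + 162.82 + 727.38 + 1395.50 + 297.16 = 82909.66
Import duty = 82909.66 × 15% = 12436.45
Buyer bears (A): 225.04 + 162.82 + 727.38 + 1395.50 + 297.16 + 942.92 + 267.83 + 353.06 = 4371.71
Landed cost (A) = invoice 80101.76 + 4371.71 + duty 12436.45 = 96909.92
Supplier B (FCA):
CIF value = FCA price + origin terminal + freight + insurance = 83245.12 + 727.38 + 1395.50 + 297.16 = 85665.16
Import duty = 85665.16 × 15% = 12849.77
Buyer bears (B): 727.38 + 1395.50 + 297.16 + 942.92 + 267.83 + 353.06 = 3983.85
Landed cost (B) = invoice 83245.12 + 3983.85 + duty 12849.77 = 100078.74
Difference = |96909.92 − 100078.74| = 3168.82

Supplier A is cheaper by AUD 3168.82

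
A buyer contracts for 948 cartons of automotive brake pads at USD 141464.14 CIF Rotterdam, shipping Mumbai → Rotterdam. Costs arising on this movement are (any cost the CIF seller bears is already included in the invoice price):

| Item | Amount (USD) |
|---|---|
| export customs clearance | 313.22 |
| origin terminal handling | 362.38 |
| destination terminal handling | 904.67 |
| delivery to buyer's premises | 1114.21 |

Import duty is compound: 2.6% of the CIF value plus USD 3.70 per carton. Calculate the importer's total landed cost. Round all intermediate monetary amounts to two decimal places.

CIF: the seller pays costs through ocean freight and marine insurance to the destination port.
Already in the invoice (seller's account under CIF): export clearance, origin terminal — exclude.
The CIF price already equals the CIF value: 141464.14
Ad valorem component: 141464.14 × 2.6% = 3678.07
Specific component: 948 × 3.70 = 3507.60
Import duty = 3678.07 + 3507.60 = 7185.67
Buyer bears: destination terminal 904.67 + delivery 1114.21 + duty 7185.67 = 9204.55
Landed cost = invoice 141464.14 + 9204.55 = 150668.69

Total landed cost: USD 150668.69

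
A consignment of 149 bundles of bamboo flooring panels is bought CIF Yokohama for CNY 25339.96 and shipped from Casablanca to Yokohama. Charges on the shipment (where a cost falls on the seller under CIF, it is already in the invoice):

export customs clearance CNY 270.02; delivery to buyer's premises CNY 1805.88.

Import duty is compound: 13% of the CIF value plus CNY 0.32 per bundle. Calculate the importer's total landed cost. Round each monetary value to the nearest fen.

Total landed cost: CNY 30487.71

CIF: the seller pays costs through ocean freight and marine insurance to the destination port.
Already in the invoice (seller's account under CIF): export clearance — exclude.
The CIF price already equals the CIF value: 25339.96
Ad valorem component: 25339.96 × 13% = 3294.19
Specific component: 149 × 0.32 = 47.68
Import duty = 3294.19 + 47.68 = 3341.87
Buyer bears: delivery 1805.88 + duty 3341.87 = 5147.75
Landed cost = invoice 25339.96 + 5147.75 = 30487.71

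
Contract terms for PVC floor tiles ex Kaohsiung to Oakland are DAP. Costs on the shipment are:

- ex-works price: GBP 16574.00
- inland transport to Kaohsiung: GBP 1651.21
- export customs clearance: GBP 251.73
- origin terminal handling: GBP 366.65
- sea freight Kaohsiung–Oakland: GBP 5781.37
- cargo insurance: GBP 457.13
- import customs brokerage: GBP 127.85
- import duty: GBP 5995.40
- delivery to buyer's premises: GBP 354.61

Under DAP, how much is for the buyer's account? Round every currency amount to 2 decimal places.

DAP: the seller bears all costs to the named destination except import duty and clearance.
Seller's account: goods 16574.00 + inland to port 1651.21 + export clearance 251.73 + origin terminal 366.65 + freight 5781.37 + insurance 457.13 + delivery 354.61 = 25436.70
Buyer's account: brokerage 127.85 + duty 5995.40 = 6123.25

Buyer's account: GBP 6123.25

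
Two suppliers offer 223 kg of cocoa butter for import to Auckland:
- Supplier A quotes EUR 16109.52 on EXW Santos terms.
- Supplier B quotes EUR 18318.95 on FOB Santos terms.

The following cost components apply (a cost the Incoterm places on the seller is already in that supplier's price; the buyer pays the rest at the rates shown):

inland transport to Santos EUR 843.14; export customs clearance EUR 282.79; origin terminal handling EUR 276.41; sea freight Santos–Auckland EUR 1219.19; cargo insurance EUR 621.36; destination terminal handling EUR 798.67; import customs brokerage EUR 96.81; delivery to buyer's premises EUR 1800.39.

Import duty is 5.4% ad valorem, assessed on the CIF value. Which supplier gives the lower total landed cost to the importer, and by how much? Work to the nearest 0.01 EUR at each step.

Supplier A (EXW):
CIF value = EXW price + inland to port + export clearance + origin terminal + freight + insurance = 16109.52 + 843.14 + 282.79 + 276.41 + 1219.19 + 621.36 = 19352.41
Import duty = 19352.41 × 5.4% = 1045.03
Buyer bears (A): 843.14 + 282.79 + 276.41 + 1219.19 + 621.36 + 798.67 + 96.81 + 1800.39 = 5938.76
Landed cost (A) = invoice 16109.52 + 5938.76 + duty 1045.03 = 23093.31
Supplier B (FOB):
CIF value = FOB price + freight + insurance = 18318.95 + 1219.19 + 621.36 = 20159.50
Import duty = 20159.50 × 5.4% = 1088.61
Buyer bears (B): 1219.19 + 621.36 + 798.67 + 96.81 + 1800.39 = 4536.42
Landed cost (B) = invoice 18318.95 + 4536.42 + duty 1088.61 = 23943.98
Difference = |23093.31 − 23943.98| = 850.67

Supplier A is cheaper by EUR 850.67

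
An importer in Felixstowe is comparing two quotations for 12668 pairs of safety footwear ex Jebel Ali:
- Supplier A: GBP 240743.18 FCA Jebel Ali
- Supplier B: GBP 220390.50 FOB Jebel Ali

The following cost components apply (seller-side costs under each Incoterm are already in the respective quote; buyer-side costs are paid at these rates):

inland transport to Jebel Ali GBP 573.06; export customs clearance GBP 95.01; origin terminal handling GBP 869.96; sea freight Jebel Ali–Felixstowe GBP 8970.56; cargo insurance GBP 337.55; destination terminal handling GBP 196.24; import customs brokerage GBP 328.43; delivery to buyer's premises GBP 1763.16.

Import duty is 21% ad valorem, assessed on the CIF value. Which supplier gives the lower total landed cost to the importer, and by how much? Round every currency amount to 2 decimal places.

Supplier A (FCA):
CIF value = FCA price + origin terminal + freight + insurance = 240743.18 + 869.96 + 8970.56 + 337.55 = 250921.25
Import duty = 250921.25 × 21% = 52693.46
Buyer bears (A): 869.96 + 8970.56 + 337.55 + 196.24 + 328.43 + 1763.16 = 12465.90
Landed cost (A) = invoice 240743.18 + 12465.90 + duty 52693.46 = 305902.54
Supplier B (FOB):
CIF value = FOB price + freight + insurance = 220390.50 + 8970.56 + 337.55 = 229698.61
Import duty = 229698.61 × 21% = 48236.71
Buyer bears (B): 8970.56 + 337.55 + 196.24 + 328.43 + 1763.16 = 11595.94
Landed cost (B) = invoice 220390.50 + 11595.94 + duty 48236.71 = 280223.15
Difference = |305902.54 − 280223.15| = 25679.39

Supplier B is cheaper by GBP 25679.39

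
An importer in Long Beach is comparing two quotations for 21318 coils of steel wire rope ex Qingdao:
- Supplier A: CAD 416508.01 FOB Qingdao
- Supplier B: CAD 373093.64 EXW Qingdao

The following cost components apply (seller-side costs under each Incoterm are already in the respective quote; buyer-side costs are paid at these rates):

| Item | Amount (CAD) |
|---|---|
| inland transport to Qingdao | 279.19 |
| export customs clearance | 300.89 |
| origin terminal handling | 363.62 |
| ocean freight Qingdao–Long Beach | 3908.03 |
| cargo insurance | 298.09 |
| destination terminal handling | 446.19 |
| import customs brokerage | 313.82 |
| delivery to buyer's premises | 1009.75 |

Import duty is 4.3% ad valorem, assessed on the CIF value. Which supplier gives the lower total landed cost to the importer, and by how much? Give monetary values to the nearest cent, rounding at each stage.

Supplier A (FOB):
CIF value = FOB price + freight + insurance = 416508.01 + 3908.03 + 298.09 = 420714.13
Import duty = 420714.13 × 4.3% = 18090.71
Buyer bears (A): 3908.03 + 298.09 + 446.19 + 313.82 + 1009.75 = 5975.88
Landed cost (A) = invoice 416508.01 + 5975.88 + duty 18090.71 = 440574.60
Supplier B (EXW):
CIF value = EXW price + inland to port + export clearance + origin terminal + freight + insurance = 373093.64 + 279.19 + 300.89 + 363.62 + 3908.03 + 298.09 = 378243.46
Import duty = 378243.46 × 4.3% = 16264.47
Buyer bears (B): 279.19 + 300.89 + 363.62 + 3908.03 + 298.09 + 446.19 + 313.82 + 1009.75 = 6919.58
Landed cost (B) = invoice 373093.64 + 6919.58 + duty 16264.47 = 396277.69
Difference = |440574.60 − 396277.69| = 44296.91

Supplier B is cheaper by CAD 44296.91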